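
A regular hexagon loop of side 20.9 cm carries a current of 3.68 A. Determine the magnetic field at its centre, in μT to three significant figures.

Each side is a finite straight segment at perpendicular distance d = a/(2 tan(π/6)) = 0.181 m from the centre, with end-angles ±π/6.
One side contributes B₁ = (μ₀I/4πd)·2 sin(π/6) = 2.03×10⁻⁶ T.
All 6 sides add in the same direction: B = 6 × 2.03×10⁻⁶ = 1.22×10⁻⁵ T.

B ≈ 12.2 μT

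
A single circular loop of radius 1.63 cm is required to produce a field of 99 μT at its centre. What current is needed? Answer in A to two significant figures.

I ≈ 2.6 A

At the centre of a circular loop B = μ₀I/(2R), so I = 2RB/μ₀.
With R = 0.0163 m, I = 2 × 0.0163 × 9.90×10⁻⁵ / (4π×10⁻⁷) = 2.57 A.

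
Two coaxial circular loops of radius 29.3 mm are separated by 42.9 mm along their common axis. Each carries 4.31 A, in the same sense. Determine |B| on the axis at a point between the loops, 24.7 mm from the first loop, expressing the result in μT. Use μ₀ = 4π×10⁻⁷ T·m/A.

B ≈ 98.0 μT

Each loop contributes B = μ₀IR²/[2(R²+z²)^(3/2)] on the axis, with z measured from that loop.
Loop 1 (z = 0.0247 m): B₁ = 4.13×10⁻⁵ T. Loop 2 (z = 0.0182 m): B₂ = 5.67×10⁻⁵ T.
The fields add: B = B₁ + B₂ = 9.80×10⁻⁵ T.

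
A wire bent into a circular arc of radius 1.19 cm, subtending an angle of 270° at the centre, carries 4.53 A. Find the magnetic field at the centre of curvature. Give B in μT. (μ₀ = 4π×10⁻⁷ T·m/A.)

B ≈ 179 μT

The Biot–Savart field of a circular arc at its centre is B = μ₀Iφ/(4πR), with φ = 4.712 rad.
B = (4π×10⁻⁷ × 4.53 × 4.712) / (4π × 0.0119) = 1.79×10⁻⁴ T.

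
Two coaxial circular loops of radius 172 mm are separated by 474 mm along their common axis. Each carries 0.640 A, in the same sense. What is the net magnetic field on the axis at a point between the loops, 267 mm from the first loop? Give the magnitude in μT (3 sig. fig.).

B ≈ 0.982 μT

Each loop contributes B = μ₀IR²/[2(R²+z²)^(3/2)] on the axis, with z measured from that loop.
Loop 1 (z = 0.267 m): B₁ = 3.71×10⁻⁷ T. Loop 2 (z = 0.207 m): B₂ = 6.10×10⁻⁷ T.
The fields add: B = B₁ + B₂ = 9.82×10⁻⁷ T.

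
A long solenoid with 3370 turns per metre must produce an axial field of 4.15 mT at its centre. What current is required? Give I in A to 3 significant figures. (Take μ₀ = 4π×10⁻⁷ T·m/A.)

Inside a long solenoid B = μ₀nI with n = 3370 m⁻¹, so I = B/(μ₀n).
I = 4.15×10⁻³ / (4π×10⁻⁷ × 3370) = 0.980 A.

I ≈ 0.980 A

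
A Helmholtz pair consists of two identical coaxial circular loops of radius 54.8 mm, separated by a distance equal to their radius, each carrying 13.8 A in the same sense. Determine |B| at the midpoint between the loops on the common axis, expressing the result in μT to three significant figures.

B ≈ 226 μT

Each loop contributes B = μ₀IR²/[2(R²+z²)^(3/2)] on the axis, with z measured from that loop.
Loop 1 (z = 0.0274 m): B₁ = 1.13×10⁻⁴ T. Loop 2 (z = 0.0274 m): B₂ = 1.13×10⁻⁴ T.
The fields add: B = B₁ + B₂ = 2.26×10⁻⁴ T.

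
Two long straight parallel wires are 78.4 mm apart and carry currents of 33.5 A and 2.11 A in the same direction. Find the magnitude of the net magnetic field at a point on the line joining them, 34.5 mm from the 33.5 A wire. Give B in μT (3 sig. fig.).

B ≈ 185 μT

Each long wire gives B = μ₀I/(2πd). Distances are d₁ = 0.0345 m and d₂ = 0.0439 m.
B₁ = 1.94×10⁻⁴ T, B₂ = 9.61×10⁻⁶ T.
Between parallel currents the two contributions point in opposite directions, so they subtract. B = |B₁ − B₂| = |1.94×10⁻⁴ − 9.61×10⁻⁶| = 1.85×10⁻⁴ T.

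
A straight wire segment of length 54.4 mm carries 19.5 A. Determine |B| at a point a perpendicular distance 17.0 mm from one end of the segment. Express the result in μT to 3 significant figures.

For a finite straight segment, B = (μ₀I/4πd)(sinθ₁ + sinθ₂), where θ₁, θ₂ are the angles from the perpendicular to each end.
The perpendicular foot is at one end, so the two end-offsets along the wire are 0 and L = 0.0544 m.
sinθ₁ = 0/√(0²+0.017²) = 0.0000; sinθ₂ = 0.0544/√(0.0544²+0.017²) = 0.9545.
B = (4π×10⁻⁷ × 19.5) / (4π × 0.017) × (0.0000 + 0.9545) = 1.09×10⁻⁴ T.

B ≈ 109 μT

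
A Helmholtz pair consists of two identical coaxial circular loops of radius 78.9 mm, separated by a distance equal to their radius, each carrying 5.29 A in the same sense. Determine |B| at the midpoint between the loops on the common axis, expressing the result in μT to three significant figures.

B ≈ 60.3 μT

Each loop contributes B = μ₀IR²/[2(R²+z²)^(3/2)] on the axis, with z measured from that loop.
Loop 1 (z = 0.03945 m): B₁ = 3.01×10⁻⁵ T. Loop 2 (z = 0.03945 m): B₂ = 3.01×10⁻⁵ T.
The fields add: B = B₁ + B₂ = 6.03×10⁻⁵ T.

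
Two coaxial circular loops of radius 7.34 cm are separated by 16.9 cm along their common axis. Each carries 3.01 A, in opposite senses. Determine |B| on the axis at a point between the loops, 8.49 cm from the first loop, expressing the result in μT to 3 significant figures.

Each loop contributes B = μ₀IR²/[2(R²+z²)^(3/2)] on the axis, with z measured from that loop.
Loop 1 (z = 0.0849 m): B₁ = 7.21×10⁻⁶ T. Loop 2 (z = 0.0841 m): B₂ = 7.33×10⁻⁶ T.
The fields oppose: B = |B₁ − B₂| = 1.18×10⁻⁷ T.

B ≈ 0.118 μT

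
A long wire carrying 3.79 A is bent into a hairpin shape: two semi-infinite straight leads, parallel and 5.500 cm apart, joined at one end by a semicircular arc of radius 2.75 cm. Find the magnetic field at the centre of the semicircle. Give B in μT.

B ≈ 70.9 μT

The semicircular arc contributes B_arc = μ₀I·π/(4πR) = μ₀I/(4R) = 4.33×10⁻⁵ T.
Each semi-infinite lead is at perpendicular distance R = 0.0275 m from the centre, with the perpendicular foot at its near end, so it contributes μ₀I/(4πR); both point the same way, together 2.76×10⁻⁵ T.
Arc and leads all point the same direction: B = 4.33×10⁻⁵ + 2.76×10⁻⁵ = 7.09×10⁻⁵ T.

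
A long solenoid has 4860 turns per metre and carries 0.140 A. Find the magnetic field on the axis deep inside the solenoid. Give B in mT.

Inside a long solenoid, B = μ₀nI with n = 4860 turns/m.
B = 4π×10⁻⁷ × 4860 × 0.140 = 8.55×10⁻⁴ T.

B ≈ 0.855 mT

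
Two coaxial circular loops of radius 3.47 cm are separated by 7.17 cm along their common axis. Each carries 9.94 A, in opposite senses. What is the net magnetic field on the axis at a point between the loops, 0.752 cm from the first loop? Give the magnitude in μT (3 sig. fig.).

B ≈ 149 μT

Each loop contributes B = μ₀IR²/[2(R²+z²)^(3/2)] on the axis, with z measured from that loop.
Loop 1 (z = 0.00752 m): B₁ = 1.68×10⁻⁴ T. Loop 2 (z = 0.06418 m): B₂ = 1.94×10⁻⁵ T.
The fields oppose: B = |B₁ − B₂| = 1.49×10⁻⁴ T.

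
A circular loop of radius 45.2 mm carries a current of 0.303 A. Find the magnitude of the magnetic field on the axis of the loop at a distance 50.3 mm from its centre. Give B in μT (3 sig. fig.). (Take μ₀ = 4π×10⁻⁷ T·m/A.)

On the axis of a circular loop, B = μ₀IR² / [2(R²+z²)^(3/2)].
R² + z² = (0.0452)² + (0.0503)² = 0.004573 m², and (R²+z²)^(3/2) = 3.09×10⁻⁴ m³.
B = (4π×10⁻⁷ × 0.303 × 0.002043) / (2 × 3.09×10⁻⁴) = 1.26×10⁻⁶ T.

B ≈ 1.26 μT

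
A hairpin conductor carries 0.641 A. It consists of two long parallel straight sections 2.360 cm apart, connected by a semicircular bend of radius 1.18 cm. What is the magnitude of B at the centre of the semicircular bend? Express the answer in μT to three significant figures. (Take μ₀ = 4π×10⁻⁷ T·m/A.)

B ≈ 27.9 μT

The semicircular arc contributes B_arc = μ₀I·π/(4πR) = μ₀I/(4R) = 1.71×10⁻⁵ T.
Each semi-infinite lead is at perpendicular distance R = 0.0118 m from the centre, with the perpendicular foot at its near end, so it contributes μ₀I/(4πR); both point the same way, together 1.09×10⁻⁵ T.
Arc and leads all point the same direction: B = 1.71×10⁻⁵ + 1.09×10⁻⁵ = 2.79×10⁻⁵ T.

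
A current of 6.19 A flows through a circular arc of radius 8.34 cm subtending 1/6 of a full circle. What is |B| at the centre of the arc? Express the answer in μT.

B ≈ 7.77 μT

The Biot–Savart field of a circular arc at its centre is B = μ₀Iφ/(4πR), with φ = 1.047 rad.
B = (4π×10⁻⁷ × 6.19 × 1.047) / (4π × 0.0834) = 7.77×10⁻⁶ T.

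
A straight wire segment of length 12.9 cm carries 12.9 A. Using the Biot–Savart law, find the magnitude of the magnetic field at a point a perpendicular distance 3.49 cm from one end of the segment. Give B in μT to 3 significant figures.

For a finite straight segment, B = (μ₀I/4πd)(sinθ₁ + sinθ₂), where θ₁, θ₂ are the angles from the perpendicular to each end.
The perpendicular foot is at one end, so the two end-offsets along the wire are 0 and L = 0.129 m.
sinθ₁ = 0/√(0²+0.0349²) = 0.0000; sinθ₂ = 0.129/√(0.129²+0.0349²) = 0.9653.
B = (4π×10⁻⁷ × 12.9) / (4π × 0.0349) × (0.0000 + 0.9653) = 3.57×10⁻⁵ T.

B ≈ 35.7 μT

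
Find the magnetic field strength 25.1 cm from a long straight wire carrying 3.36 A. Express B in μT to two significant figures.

For an infinitely long straight wire, B = μ₀I/(2πd).
B = (4π×10⁻⁷ × 3.36) / (2π × 0.251) = 2.68×10⁻⁶ T.

B ≈ 2.7 μT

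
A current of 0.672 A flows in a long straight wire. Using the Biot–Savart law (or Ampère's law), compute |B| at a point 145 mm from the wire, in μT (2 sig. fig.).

For an infinitely long straight wire, B = μ₀I/(2πd).
B = (4π×10⁻⁷ × 0.672) / (2π × 0.145) = 9.27×10⁻⁷ T.

B ≈ 0.93 μT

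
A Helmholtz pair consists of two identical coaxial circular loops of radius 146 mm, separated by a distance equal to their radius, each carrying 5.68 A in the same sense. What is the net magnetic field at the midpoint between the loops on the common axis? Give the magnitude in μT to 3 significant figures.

Each loop contributes B = μ₀IR²/[2(R²+z²)^(3/2)] on the axis, with z measured from that loop.
Loop 1 (z = 0.073 m): B₁ = 1.75×10⁻⁵ T. Loop 2 (z = 0.073 m): B₂ = 1.75×10⁻⁵ T.
The fields add: B = B₁ + B₂ = 3.50×10⁻⁵ T.

B ≈ 35.0 μT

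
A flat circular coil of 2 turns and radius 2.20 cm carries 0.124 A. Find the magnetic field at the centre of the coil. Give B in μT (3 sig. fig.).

B ≈ 7.08 μT

For an N-turn flat coil, B = Nμ₀I/(2R) with R = 0.022 m.
B = 2 × 3.54×10⁻⁶ T = 7.08×10⁻⁶ T.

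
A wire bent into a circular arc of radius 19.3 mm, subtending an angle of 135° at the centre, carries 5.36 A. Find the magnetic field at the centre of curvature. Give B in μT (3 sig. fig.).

B ≈ 65.4 μT

The Biot–Savart field of a circular arc at its centre is B = μ₀Iφ/(4πR), with φ = 2.356 rad.
B = (4π×10⁻⁷ × 5.36 × 2.356) / (4π × 0.0193) = 6.54×10⁻⁵ T.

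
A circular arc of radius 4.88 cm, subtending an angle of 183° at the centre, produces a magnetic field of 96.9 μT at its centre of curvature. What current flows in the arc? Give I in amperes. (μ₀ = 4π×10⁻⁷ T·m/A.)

For a circular arc, B = μ₀Iφ/(4πR) with φ in radians; here φ = 3.194 rad.
So I = 4πRB/(μ₀φ) = 4π × 0.0488 × 9.69×10⁻⁵ / (4π×10⁻⁷ × 3.194) = 14.8 A.

I ≈ 14.8 A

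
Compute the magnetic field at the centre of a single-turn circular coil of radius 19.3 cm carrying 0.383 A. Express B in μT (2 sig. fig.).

B ≈ 1.2 μT

At the centre of a circular loop the Biot–Savart law gives B = μ₀I/(2R).
B = (4π×10⁻⁷ × 0.383) / (2 × 0.193) = 1.25×10⁻⁶ T.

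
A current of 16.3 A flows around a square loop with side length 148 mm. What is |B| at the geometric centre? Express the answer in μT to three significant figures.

Each side is a finite straight segment at perpendicular distance d = a/(2 tan(π/4)) = 0.074 m from the centre, with end-angles ±π/4.
One side contributes B₁ = (μ₀I/4πd)·2 sin(π/4) = 3.12×10⁻⁵ T.
All 4 sides add in the same direction: B = 4 × 3.12×10⁻⁵ = 1.25×10⁻⁴ T.

B ≈ 125 μT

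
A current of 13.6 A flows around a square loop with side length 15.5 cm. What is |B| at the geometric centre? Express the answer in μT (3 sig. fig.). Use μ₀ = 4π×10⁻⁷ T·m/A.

B ≈ 99.3 μT

Each side is a finite straight segment at perpendicular distance d = a/(2 tan(π/4)) = 0.0775 m from the centre, with end-angles ±π/4.
One side contributes B₁ = (μ₀I/4πd)·2 sin(π/4) = 2.48×10⁻⁵ T.
All 4 sides add in the same direction: B = 4 × 2.48×10⁻⁵ = 9.93×10⁻⁵ T.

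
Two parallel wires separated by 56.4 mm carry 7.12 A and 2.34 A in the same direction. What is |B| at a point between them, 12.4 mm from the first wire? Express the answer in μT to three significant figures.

B ≈ 104 μT

Each long wire gives B = μ₀I/(2πd). Distances are d₁ = 0.0124 m and d₂ = 0.044 m.
B₁ = 1.15×10⁻⁴ T, B₂ = 1.06×10⁻⁵ T.
Between parallel currents the two contributions point in opposite directions, so they subtract. B = |B₁ − B₂| = |1.15×10⁻⁴ − 1.06×10⁻⁵| = 1.04×10⁻⁴ T.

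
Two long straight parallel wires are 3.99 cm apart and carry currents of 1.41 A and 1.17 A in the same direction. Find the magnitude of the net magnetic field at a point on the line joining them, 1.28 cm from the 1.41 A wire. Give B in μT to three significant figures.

Each long wire gives B = μ₀I/(2πd). Distances are d₁ = 0.0128 m and d₂ = 0.0271 m.
B₁ = 2.20×10⁻⁵ T, B₂ = 8.63×10⁻⁶ T.
Between parallel currents the two contributions point in opposite directions, so they subtract. B = |B₁ − B₂| = |2.20×10⁻⁵ − 8.63×10⁻⁶| = 1.34×10⁻⁵ T.

B ≈ 13.4 μT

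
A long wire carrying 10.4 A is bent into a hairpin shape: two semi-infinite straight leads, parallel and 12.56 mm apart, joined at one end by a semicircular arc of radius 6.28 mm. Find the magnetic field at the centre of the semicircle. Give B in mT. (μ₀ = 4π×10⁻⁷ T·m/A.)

The semicircular arc contributes B_arc = μ₀I·π/(4πR) = μ₀I/(4R) = 5.20×10⁻⁴ T.
Each semi-infinite lead is at perpendicular distance R = 0.00628 m from the centre, with the perpendicular foot at its near end, so it contributes μ₀I/(4πR); both point the same way, together 3.31×10⁻⁴ T.
Arc and leads all point the same direction: B = 5.20×10⁻⁴ + 3.31×10⁻⁴ = 8.51×10⁻⁴ T.

B ≈ 0.851 mT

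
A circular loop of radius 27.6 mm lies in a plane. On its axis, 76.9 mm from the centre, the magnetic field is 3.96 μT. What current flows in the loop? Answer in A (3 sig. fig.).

I ≈ 4.51 A

On the axis of a loop, B = μ₀IR²/[2(R²+z²)^(3/2)], so I = 2B(R²+z²)^(3/2)/(μ₀R²).
R² + z² = 0.0007618 + 0.005914 = 0.006675 m²; raised to 3/2 gives 5.45×10⁻⁴ m³.
I = 2 × 3.96×10⁻⁶ × 5.45×10⁻⁴ / (1.26×10⁻⁶ × 0.0007618) = 4.51 A.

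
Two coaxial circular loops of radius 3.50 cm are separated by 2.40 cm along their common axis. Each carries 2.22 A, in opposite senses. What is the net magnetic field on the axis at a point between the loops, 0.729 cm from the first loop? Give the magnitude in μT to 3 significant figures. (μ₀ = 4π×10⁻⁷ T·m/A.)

B ≈ 8.11 μT

Each loop contributes B = μ₀IR²/[2(R²+z²)^(3/2)] on the axis, with z measured from that loop.
Loop 1 (z = 0.00729 m): B₁ = 3.74×10⁻⁵ T. Loop 2 (z = 0.01671 m): B₂ = 2.93×10⁻⁵ T.
The fields oppose: B = |B₁ − B₂| = 8.11×10⁻⁶ T.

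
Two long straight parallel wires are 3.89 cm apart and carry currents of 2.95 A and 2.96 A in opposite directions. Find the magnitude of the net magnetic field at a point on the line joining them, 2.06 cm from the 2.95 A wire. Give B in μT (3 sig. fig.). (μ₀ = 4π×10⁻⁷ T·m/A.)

Each long wire gives B = μ₀I/(2πd). Distances are d₁ = 0.0206 m and d₂ = 0.0183 m.
B₁ = 2.86×10⁻⁵ T, B₂ = 3.23×10⁻⁵ T.
Between antiparallel currents both contributions point the same way, so they add. B = B₁ + B₂ = 2.86×10⁻⁵ + 3.23×10⁻⁵ = 6.10×10⁻⁵ T.

B ≈ 61.0 μT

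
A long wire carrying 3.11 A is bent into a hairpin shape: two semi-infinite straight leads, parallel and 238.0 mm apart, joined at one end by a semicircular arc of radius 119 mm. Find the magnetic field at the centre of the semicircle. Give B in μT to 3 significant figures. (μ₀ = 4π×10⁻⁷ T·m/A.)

The semicircular arc contributes B_arc = μ₀I·π/(4πR) = μ₀I/(4R) = 8.21×10⁻⁶ T.
Each semi-infinite lead is at perpendicular distance R = 0.119 m from the centre, with the perpendicular foot at its near end, so it contributes μ₀I/(4πR); both point the same way, together 5.23×10⁻⁶ T.
Arc and leads all point the same direction: B = 8.21×10⁻⁶ + 5.23×10⁻⁶ = 1.34×10⁻⁵ T.

B ≈ 13.4 μT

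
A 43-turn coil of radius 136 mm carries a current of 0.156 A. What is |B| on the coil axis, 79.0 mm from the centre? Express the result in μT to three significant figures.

B ≈ 20.0 μT

For an N-turn flat coil, B = Nμ₀IR²/[2(R²+z²)^(3/2)] with R = 0.136 m, z = 0.079 m.
B = 43 × 4.66×10⁻⁷ T = 2.00×10⁻⁵ T.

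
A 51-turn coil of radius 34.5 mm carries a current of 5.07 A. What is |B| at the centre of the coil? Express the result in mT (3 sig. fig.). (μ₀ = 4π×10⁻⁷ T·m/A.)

B ≈ 4.71 mT

For an N-turn flat coil, B = Nμ₀I/(2R) with R = 0.0345 m.
B = 51 × 9.23×10⁻⁵ T = 4.71×10⁻³ T.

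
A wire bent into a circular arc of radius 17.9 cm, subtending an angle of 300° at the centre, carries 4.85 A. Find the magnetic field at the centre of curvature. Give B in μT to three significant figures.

B ≈ 14.2 μT

The Biot–Savart field of a circular arc at its centre is B = μ₀Iφ/(4πR), with φ = 5.236 rad.
B = (4π×10⁻⁷ × 4.85 × 5.236) / (4π × 0.179) = 1.42×10⁻⁵ T.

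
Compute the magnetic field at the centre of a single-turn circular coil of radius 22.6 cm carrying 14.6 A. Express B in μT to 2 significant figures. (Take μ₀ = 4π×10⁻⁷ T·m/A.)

At the centre of a circular loop the Biot–Savart law gives B = μ₀I/(2R).
B = (4π×10⁻⁷ × 14.6) / (2 × 0.226) = 4.06×10⁻⁵ T.

B ≈ 41 μT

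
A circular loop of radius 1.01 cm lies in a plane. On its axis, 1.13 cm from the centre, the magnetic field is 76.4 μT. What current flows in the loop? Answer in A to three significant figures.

On the axis of a loop, B = μ₀IR²/[2(R²+z²)^(3/2)], so I = 2B(R²+z²)^(3/2)/(μ₀R²).
R² + z² = 0.000102 + 0.0001277 = 0.0002297 m²; raised to 3/2 gives 3.48×10⁻⁶ m³.
I = 2 × 7.64×10⁻⁵ × 3.48×10⁻⁶ / (1.26×10⁻⁶ × 0.000102) = 4.15 A.

I ≈ 4.15 A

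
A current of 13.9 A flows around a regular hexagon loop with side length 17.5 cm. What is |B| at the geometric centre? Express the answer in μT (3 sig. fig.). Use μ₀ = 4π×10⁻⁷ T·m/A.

B ≈ 55.0 μT

Each side is a finite straight segment at perpendicular distance d = a/(2 tan(π/6)) = 0.1516 m from the centre, with end-angles ±π/6.
One side contributes B₁ = (μ₀I/4πd)·2 sin(π/6) = 9.17×10⁻⁶ T.
All 6 sides add in the same direction: B = 6 × 9.17×10⁻⁶ = 5.50×10⁻⁵ T.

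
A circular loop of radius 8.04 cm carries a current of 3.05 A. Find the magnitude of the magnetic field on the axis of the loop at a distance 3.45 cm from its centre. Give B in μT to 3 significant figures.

On the axis of a circular loop, B = μ₀IR² / [2(R²+z²)^(3/2)].
R² + z² = (0.0804)² + (0.0345)² = 0.007654 m², and (R²+z²)^(3/2) = 6.70×10⁻⁴ m³.
B = (4π×10⁻⁷ × 3.05 × 0.006464) / (2 × 6.70×10⁻⁴) = 1.85×10⁻⁵ T.

B ≈ 18.5 μT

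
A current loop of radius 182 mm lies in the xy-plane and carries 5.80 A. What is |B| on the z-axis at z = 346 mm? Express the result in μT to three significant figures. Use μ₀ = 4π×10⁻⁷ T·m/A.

On the axis of a circular loop, B = μ₀IR² / [2(R²+z²)^(3/2)].
R² + z² = (0.182)² + (0.346)² = 0.1528 m², and (R²+z²)^(3/2) = 5.98×10⁻² m³.
B = (4π×10⁻⁷ × 5.80 × 0.03312) / (2 × 5.98×10⁻²) = 2.02×10⁻⁶ T.

B ≈ 2.02 μT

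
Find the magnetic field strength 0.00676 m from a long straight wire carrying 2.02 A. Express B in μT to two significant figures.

B ≈ 60 μT

For an infinitely long straight wire, B = μ₀I/(2πd).
B = (4π×10⁻⁷ × 2.02) / (2π × 0.00676) = 5.98×10⁻⁵ T.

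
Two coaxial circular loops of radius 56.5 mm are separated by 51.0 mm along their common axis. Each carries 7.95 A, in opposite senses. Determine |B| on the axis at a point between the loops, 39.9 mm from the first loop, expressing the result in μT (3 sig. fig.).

Each loop contributes B = μ₀IR²/[2(R²+z²)^(3/2)] on the axis, with z measured from that loop.
Loop 1 (z = 0.0399 m): B₁ = 4.82×10⁻⁵ T. Loop 2 (z = 0.0111 m): B₂ = 8.35×10⁻⁵ T.
The fields oppose: B = |B₁ − B₂| = 3.53×10⁻⁵ T.

B ≈ 35.3 μT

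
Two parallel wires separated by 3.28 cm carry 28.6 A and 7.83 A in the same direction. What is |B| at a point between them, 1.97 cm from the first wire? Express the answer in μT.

Each long wire gives B = μ₀I/(2πd). Distances are d₁ = 0.0197 m and d₂ = 0.0131 m.
B₁ = 2.90×10⁻⁴ T, B₂ = 1.20×10⁻⁴ T.
Between parallel currents the two contributions point in opposite directions, so they subtract. B = |B₁ − B₂| = |2.90×10⁻⁴ − 1.20×10⁻⁴| = 1.71×10⁻⁴ T.

B ≈ 171 μT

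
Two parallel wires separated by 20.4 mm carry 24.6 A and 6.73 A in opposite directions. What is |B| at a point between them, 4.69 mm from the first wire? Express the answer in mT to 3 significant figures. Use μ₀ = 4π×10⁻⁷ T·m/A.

Each long wire gives B = μ₀I/(2πd). Distances are d₁ = 0.00469 m and d₂ = 0.01571 m.
B₁ = 1.05×10⁻³ T, B₂ = 8.57×10⁻⁵ T.
Between antiparallel currents both contributions point the same way, so they add. B = B₁ + B₂ = 1.05×10⁻³ + 8.57×10⁻⁵ = 1.13×10⁻³ T.

B ≈ 1.13 mT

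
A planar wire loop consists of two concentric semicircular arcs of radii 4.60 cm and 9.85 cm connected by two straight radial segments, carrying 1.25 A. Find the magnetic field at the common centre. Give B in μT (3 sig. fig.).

B ≈ 4.55 μT

The radial connectors point toward the centre, so dl × r̂ = 0 and they contribute nothing.
Each semicircle gives μ₀I/(4R): inner arc 8.54×10⁻⁶ T, outer arc 3.99×10⁻⁶ T.
The two arcs carry current in opposite angular senses, so their fields oppose: B = |8.54×10⁻⁶ − 3.99×10⁻⁶| = 4.55×10⁻⁶ T.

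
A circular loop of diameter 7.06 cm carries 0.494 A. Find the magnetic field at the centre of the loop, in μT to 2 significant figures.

B ≈ 8.8 μT

At the centre of a circular loop the Biot–Savart law gives B = μ₀I/(2R) (so R = 0.0353 m).
B = (4π×10⁻⁷ × 0.494) / (2 × 0.0353) = 8.79×10⁻⁶ T.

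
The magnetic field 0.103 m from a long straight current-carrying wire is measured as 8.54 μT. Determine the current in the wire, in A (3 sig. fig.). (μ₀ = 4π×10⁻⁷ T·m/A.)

For a long straight wire B = μ₀I/(2πd), so I = 2πdB/μ₀.
I = 2π × 0.103 × 8.54×10⁻⁶ / (4π×10⁻⁷) = 4.40 A.

I ≈ 4.40 A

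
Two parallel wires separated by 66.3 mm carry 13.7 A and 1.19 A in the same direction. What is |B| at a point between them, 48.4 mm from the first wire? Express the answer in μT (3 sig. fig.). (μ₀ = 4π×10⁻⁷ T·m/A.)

Each long wire gives B = μ₀I/(2πd). Distances are d₁ = 0.0484 m and d₂ = 0.0179 m.
B₁ = 5.66×10⁻⁵ T, B₂ = 1.33×10⁻⁵ T.
Between parallel currents the two contributions point in opposite directions, so they subtract. B = |B₁ − B₂| = |5.66×10⁻⁵ − 1.33×10⁻⁵| = 4.33×10⁻⁵ T.

B ≈ 43.3 μT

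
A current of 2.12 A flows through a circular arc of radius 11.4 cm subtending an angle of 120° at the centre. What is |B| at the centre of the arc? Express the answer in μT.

B ≈ 3.89 μT

The Biot–Savart field of a circular arc at its centre is B = μ₀Iφ/(4πR), with φ = 2.094 rad.
B = (4π×10⁻⁷ × 2.12 × 2.094) / (4π × 0.114) = 3.89×10⁻⁶ T.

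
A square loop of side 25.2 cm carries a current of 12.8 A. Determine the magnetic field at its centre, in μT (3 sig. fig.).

Each side is a finite straight segment at perpendicular distance d = a/(2 tan(π/4)) = 0.126 m from the centre, with end-angles ±π/4.
One side contributes B₁ = (μ₀I/4πd)·2 sin(π/4) = 1.44×10⁻⁵ T.
All 4 sides add in the same direction: B = 4 × 1.44×10⁻⁵ = 5.75×10⁻⁵ T.

B ≈ 57.5 μT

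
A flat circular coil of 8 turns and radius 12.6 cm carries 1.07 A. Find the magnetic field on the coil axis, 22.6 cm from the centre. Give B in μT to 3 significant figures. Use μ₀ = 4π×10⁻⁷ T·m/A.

For an N-turn flat coil, B = Nμ₀IR²/[2(R²+z²)^(3/2)] with R = 0.126 m, z = 0.226 m.
B = 8 × 6.16×10⁻⁷ T = 4.93×10⁻⁶ T.

B ≈ 4.93 μT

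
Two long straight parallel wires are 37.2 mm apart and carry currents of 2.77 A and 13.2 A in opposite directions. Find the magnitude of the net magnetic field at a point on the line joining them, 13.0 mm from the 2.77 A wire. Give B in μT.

B ≈ 152 μT

Each long wire gives B = μ₀I/(2πd). Distances are d₁ = 0.013 m and d₂ = 0.0242 m.
B₁ = 4.26×10⁻⁵ T, B₂ = 1.09×10⁻⁴ T.
Between antiparallel currents both contributions point the same way, so they add. B = B₁ + B₂ = 4.26×10⁻⁵ + 1.09×10⁻⁴ = 1.52×10⁻⁴ T.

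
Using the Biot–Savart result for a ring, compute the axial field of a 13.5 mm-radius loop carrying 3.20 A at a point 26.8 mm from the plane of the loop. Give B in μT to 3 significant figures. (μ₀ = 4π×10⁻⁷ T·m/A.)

B ≈ 13.6 μT

On the axis of a circular loop, B = μ₀IR² / [2(R²+z²)^(3/2)].
R² + z² = (0.0135)² + (0.0268)² = 0.0009005 m², and (R²+z²)^(3/2) = 2.70×10⁻⁵ m³.
B = (4π×10⁻⁷ × 3.20 × 0.0001822) / (2 × 2.70×10⁻⁵) = 1.36×10⁻⁵ T.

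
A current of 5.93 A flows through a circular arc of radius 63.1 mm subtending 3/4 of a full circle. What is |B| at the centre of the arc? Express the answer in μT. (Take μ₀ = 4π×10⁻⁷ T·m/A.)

B ≈ 44.3 μT

The Biot–Savart field of a circular arc at its centre is B = μ₀Iφ/(4πR), with φ = 4.712 rad.
B = (4π×10⁻⁷ × 5.93 × 4.712) / (4π × 0.0631) = 4.43×10⁻⁵ T.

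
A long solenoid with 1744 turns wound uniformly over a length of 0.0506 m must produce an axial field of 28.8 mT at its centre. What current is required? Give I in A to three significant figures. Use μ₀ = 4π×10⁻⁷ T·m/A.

I ≈ 0.665 A

Inside a long solenoid B = μ₀nI with n = 3.447×10⁴ m⁻¹, so I = B/(μ₀n).
I = 2.88×10⁻² / (4π×10⁻⁷ × 3.447×10⁴) = 0.665 A.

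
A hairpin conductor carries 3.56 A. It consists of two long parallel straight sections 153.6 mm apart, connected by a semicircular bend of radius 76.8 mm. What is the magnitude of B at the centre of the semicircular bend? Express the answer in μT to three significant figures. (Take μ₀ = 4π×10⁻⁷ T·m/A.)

B ≈ 23.8 μT

The semicircular arc contributes B_arc = μ₀I·π/(4πR) = μ₀I/(4R) = 1.46×10⁻⁵ T.
Each semi-infinite lead is at perpendicular distance R = 0.0768 m from the centre, with the perpendicular foot at its near end, so it contributes μ₀I/(4πR); both point the same way, together 9.27×10⁻⁶ T.
Arc and leads all point the same direction: B = 1.46×10⁻⁵ + 9.27×10⁻⁶ = 2.38×10⁻⁵ T.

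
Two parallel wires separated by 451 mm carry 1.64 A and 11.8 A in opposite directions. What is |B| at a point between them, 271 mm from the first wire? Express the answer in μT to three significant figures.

Each long wire gives B = μ₀I/(2πd). Distances are d₁ = 0.271 m and d₂ = 0.18 m.
B₁ = 1.21×10⁻⁶ T, B₂ = 1.31×10⁻⁵ T.
Between antiparallel currents both contributions point the same way, so they add. B = B₁ + B₂ = 1.21×10⁻⁶ + 1.31×10⁻⁵ = 1.43×10⁻⁵ T.

B ≈ 14.3 μT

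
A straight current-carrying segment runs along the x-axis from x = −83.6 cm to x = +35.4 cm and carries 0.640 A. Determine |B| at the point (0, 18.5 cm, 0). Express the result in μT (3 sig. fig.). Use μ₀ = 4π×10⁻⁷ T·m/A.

B ≈ 0.644 μT

For a finite straight segment, B = (μ₀I/4πd)(sinθ₁ + sinθ₂), where θ₁, θ₂ are the angles from the perpendicular to each end.
The perpendicular distance is d = 0.185 m; the end-offsets along the wire are a = 0.836 m and b = 0.354 m.
sinθ₁ = 0.836/√(0.836²+0.185²) = 0.9764; sinθ₂ = 0.354/√(0.354²+0.185²) = 0.8863.
B = (4π×10⁻⁷ × 0.640) / (4π × 0.185) × (0.9764 + 0.8863) = 6.44×10⁻⁷ T.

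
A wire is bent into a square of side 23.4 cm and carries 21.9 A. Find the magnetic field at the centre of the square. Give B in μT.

Each side is a finite straight segment at perpendicular distance d = a/(2 tan(π/4)) = 0.117 m from the centre, with end-angles ±π/4.
One side contributes B₁ = (μ₀I/4πd)·2 sin(π/4) = 2.65×10⁻⁵ T.
All 4 sides add in the same direction: B = 4 × 2.65×10⁻⁵ = 1.06×10⁻⁴ T.

B ≈ 106 μT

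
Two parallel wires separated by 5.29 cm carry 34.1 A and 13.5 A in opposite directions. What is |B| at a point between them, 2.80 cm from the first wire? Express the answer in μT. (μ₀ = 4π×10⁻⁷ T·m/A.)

B ≈ 352 μT

Each long wire gives B = μ₀I/(2πd). Distances are d₁ = 0.028 m and d₂ = 0.0249 m.
B₁ = 2.44×10⁻⁴ T, B₂ = 1.08×10⁻⁴ T.
Between antiparallel currents both contributions point the same way, so they add. B = B₁ + B₂ = 2.44×10⁻⁴ + 1.08×10⁻⁴ = 3.52×10⁻⁴ T.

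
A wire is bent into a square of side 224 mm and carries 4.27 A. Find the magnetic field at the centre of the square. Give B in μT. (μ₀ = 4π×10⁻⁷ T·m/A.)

B ≈ 21.6 μT

Each side is a finite straight segment at perpendicular distance d = a/(2 tan(π/4)) = 0.112 m from the centre, with end-angles ±π/4.
One side contributes B₁ = (μ₀I/4πd)·2 sin(π/4) = 5.39×10⁻⁶ T.
All 4 sides add in the same direction: B = 4 × 5.39×10⁻⁶ = 2.16×10⁻⁵ T.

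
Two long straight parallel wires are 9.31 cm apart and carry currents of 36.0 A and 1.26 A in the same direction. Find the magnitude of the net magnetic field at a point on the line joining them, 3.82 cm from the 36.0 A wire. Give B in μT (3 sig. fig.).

B ≈ 184 μT

Each long wire gives B = μ₀I/(2πd). Distances are d₁ = 0.0382 m and d₂ = 0.0549 m.
B₁ = 1.88×10⁻⁴ T, B₂ = 4.59×10⁻⁶ T.
Between parallel currents the two contributions point in opposite directions, so they subtract. B = |B₁ − B₂| = |1.88×10⁻⁴ − 4.59×10⁻⁶| = 1.84×10⁻⁴ T.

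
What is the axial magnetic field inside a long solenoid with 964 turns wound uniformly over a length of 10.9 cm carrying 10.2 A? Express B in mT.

B ≈ 113 mT

Inside a long solenoid, B = μ₀nI with n = 8844 turns/m.
B = 4π×10⁻⁷ × 8844 × 10.2 = 0.113 T.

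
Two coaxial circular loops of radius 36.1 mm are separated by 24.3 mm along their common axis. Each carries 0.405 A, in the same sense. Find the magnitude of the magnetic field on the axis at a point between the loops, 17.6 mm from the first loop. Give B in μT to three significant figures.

B ≈ 11.8 μT

Each loop contributes B = μ₀IR²/[2(R²+z²)^(3/2)] on the axis, with z measured from that loop.
Loop 1 (z = 0.0176 m): B₁ = 5.12×10⁻⁶ T. Loop 2 (z = 0.0067 m): B₂ = 6.70×10⁻⁶ T.
The fields add: B = B₁ + B₂ = 1.18×10⁻⁵ T.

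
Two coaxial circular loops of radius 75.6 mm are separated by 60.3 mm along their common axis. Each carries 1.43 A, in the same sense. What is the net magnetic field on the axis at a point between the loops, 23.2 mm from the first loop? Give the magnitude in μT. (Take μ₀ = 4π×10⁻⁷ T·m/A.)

B ≈ 19.0 μT

Each loop contributes B = μ₀IR²/[2(R²+z²)^(3/2)] on the axis, with z measured from that loop.
Loop 1 (z = 0.0232 m): B₁ = 1.04×10⁻⁵ T. Loop 2 (z = 0.0371 m): B₂ = 8.60×10⁻⁶ T.
The fields add: B = B₁ + B₂ = 1.90×10⁻⁵ T.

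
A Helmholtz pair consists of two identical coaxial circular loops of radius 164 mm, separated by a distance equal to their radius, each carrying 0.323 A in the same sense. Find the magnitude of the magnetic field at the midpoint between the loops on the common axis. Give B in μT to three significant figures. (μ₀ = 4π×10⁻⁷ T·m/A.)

Each loop contributes B = μ₀IR²/[2(R²+z²)^(3/2)] on the axis, with z measured from that loop.
Loop 1 (z = 0.082 m): B₁ = 8.85×10⁻⁷ T. Loop 2 (z = 0.082 m): B₂ = 8.85×10⁻⁷ T.
The fields add: B = B₁ + B₂ = 1.77×10⁻⁶ T.

B ≈ 1.77 μT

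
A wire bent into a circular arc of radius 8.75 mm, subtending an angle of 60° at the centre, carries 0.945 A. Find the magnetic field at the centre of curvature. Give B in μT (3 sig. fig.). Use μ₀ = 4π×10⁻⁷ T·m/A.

B ≈ 11.3 μT

The Biot–Savart field of a circular arc at its centre is B = μ₀Iφ/(4πR), with φ = 1.047 rad.
B = (4π×10⁻⁷ × 0.945 × 1.047) / (4π × 0.00875) = 1.13×10⁻⁵ T.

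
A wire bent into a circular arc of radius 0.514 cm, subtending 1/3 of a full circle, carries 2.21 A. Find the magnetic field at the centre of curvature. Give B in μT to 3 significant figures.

The Biot–Savart field of a circular arc at its centre is B = μ₀Iφ/(4πR), with φ = 2.094 rad.
B = (4π×10⁻⁷ × 2.21 × 2.094) / (4π × 0.00514) = 9.01×10⁻⁵ T.

B ≈ 90.1 μT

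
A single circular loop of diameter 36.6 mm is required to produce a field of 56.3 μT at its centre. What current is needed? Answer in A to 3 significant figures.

I ≈ 1.64 A

At the centre of a circular loop B = μ₀I/(2R), so I = 2RB/μ₀.
With R = 0.0183 m, I = 2 × 0.0183 × 5.63×10⁻⁵ / (4π×10⁻⁷) = 1.64 A.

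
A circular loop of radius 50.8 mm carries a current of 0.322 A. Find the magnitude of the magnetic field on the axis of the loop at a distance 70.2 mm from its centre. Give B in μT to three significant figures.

On the axis of a circular loop, B = μ₀IR² / [2(R²+z²)^(3/2)].
R² + z² = (0.0508)² + (0.0702)² = 0.007509 m², and (R²+z²)^(3/2) = 6.51×10⁻⁴ m³.
B = (4π×10⁻⁷ × 0.322 × 0.002581) / (2 × 6.51×10⁻⁴) = 8.02×10⁻⁷ T.

B ≈ 0.802 μT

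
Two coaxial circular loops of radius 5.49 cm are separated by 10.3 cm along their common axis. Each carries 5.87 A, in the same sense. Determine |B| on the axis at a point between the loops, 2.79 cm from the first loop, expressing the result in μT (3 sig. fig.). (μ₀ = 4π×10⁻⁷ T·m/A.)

Each loop contributes B = μ₀IR²/[2(R²+z²)^(3/2)] on the axis, with z measured from that loop.
Loop 1 (z = 0.0279 m): B₁ = 4.76×10⁻⁵ T. Loop 2 (z = 0.0751 m): B₂ = 1.38×10⁻⁵ T.
The fields add: B = B₁ + B₂ = 6.14×10⁻⁵ T.

B ≈ 61.4 μT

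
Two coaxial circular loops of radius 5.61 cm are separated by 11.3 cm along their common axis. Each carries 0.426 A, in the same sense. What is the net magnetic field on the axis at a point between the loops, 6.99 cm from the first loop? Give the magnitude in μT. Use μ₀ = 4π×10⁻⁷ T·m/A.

Each loop contributes B = μ₀IR²/[2(R²+z²)^(3/2)] on the axis, with z measured from that loop.
Loop 1 (z = 0.0699 m): B₁ = 1.17×10⁻⁶ T. Loop 2 (z = 0.0431 m): B₂ = 2.38×10⁻⁶ T.
The fields add: B = B₁ + B₂ = 3.55×10⁻⁶ T.

B ≈ 3.55 μT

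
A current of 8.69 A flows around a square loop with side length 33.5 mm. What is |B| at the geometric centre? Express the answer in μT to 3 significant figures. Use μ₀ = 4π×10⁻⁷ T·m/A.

B ≈ 293 μT

Each side is a finite straight segment at perpendicular distance d = a/(2 tan(π/4)) = 0.01675 m from the centre, with end-angles ±π/4.
One side contributes B₁ = (μ₀I/4πd)·2 sin(π/4) = 7.34×10⁻⁵ T.
All 4 sides add in the same direction: B = 4 × 7.34×10⁻⁵ = 2.93×10⁻⁴ T.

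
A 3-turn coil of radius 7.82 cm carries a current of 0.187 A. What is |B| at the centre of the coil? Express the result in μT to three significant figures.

B ≈ 4.51 μT

For an N-turn flat coil, B = Nμ₀I/(2R) with R = 0.0782 m.
B = 3 × 1.50×10⁻⁶ T = 4.51×10⁻⁶ T.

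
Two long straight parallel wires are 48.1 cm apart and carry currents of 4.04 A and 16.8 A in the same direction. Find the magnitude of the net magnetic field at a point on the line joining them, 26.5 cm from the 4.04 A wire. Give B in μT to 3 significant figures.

Each long wire gives B = μ₀I/(2πd). Distances are d₁ = 0.265 m and d₂ = 0.216 m.
B₁ = 3.05×10⁻⁶ T, B₂ = 1.56×10⁻⁵ T.
Between parallel currents the two contributions point in opposite directions, so they subtract. B = |B₁ − B₂| = |3.05×10⁻⁶ − 1.56×10⁻⁵| = 1.25×10⁻⁵ T.

B ≈ 12.5 μT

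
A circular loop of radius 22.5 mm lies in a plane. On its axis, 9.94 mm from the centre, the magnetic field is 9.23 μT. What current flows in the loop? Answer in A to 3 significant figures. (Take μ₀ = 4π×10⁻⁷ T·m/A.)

On the axis of a loop, B = μ₀IR²/[2(R²+z²)^(3/2)], so I = 2B(R²+z²)^(3/2)/(μ₀R²).
R² + z² = 0.0005062 + 9.880×10⁻⁵ = 0.0006051 m²; raised to 3/2 gives 1.49×10⁻⁵ m³.
I = 2 × 9.23×10⁻⁶ × 1.49×10⁻⁵ / (1.26×10⁻⁶ × 0.0005062) = 0.432 A.

I ≈ 0.432 A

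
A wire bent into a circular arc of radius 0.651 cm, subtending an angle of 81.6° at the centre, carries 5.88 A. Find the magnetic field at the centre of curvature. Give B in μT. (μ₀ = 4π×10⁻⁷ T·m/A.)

The Biot–Savart field of a circular arc at its centre is B = μ₀Iφ/(4πR), with φ = 1.424 rad.
B = (4π×10⁻⁷ × 5.88 × 1.424) / (4π × 0.00651) = 1.29×10⁻⁴ T.

B ≈ 129 μT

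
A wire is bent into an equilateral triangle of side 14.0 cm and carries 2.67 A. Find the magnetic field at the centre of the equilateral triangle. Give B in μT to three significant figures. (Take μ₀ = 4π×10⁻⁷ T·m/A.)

Each side is a finite straight segment at perpendicular distance d = a/(2 tan(π/3)) = 0.04041 m from the centre, with end-angles ±π/3.
One side contributes B₁ = (μ₀I/4πd)·2 sin(π/3) = 1.14×10⁻⁵ T.
All 3 sides add in the same direction: B = 3 × 1.14×10⁻⁵ = 3.43×10⁻⁵ T.

B ≈ 34.3 μT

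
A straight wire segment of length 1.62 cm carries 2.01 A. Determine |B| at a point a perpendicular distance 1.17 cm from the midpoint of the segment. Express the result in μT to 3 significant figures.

For a finite straight segment, B = (μ₀I/4πd)(sinθ₁ + sinθ₂), where θ₁, θ₂ are the angles from the perpendicular to each end.
The perpendicular from the point meets the wire at its midpoint, so each end is L/2 = 0.0081 m away along the wire.
sinθ₁ = 0.0081/√(0.0081²+0.0117²) = 0.5692; sinθ₂ = 0.0081/√(0.0081²+0.0117²) = 0.5692.
B = (4π×10⁻⁷ × 2.01) / (4π × 0.0117) × (0.5692 + 0.5692) = 1.96×10⁻⁵ T.

B ≈ 19.6 μT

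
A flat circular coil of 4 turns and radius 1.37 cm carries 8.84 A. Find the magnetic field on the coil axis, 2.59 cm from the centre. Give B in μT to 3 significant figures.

For an N-turn flat coil, B = Nμ₀IR²/[2(R²+z²)^(3/2)] with R = 0.0137 m, z = 0.0259 m.
B = 4 × 4.14×10⁻⁵ T = 1.66×10⁻⁴ T.

B ≈ 166 μT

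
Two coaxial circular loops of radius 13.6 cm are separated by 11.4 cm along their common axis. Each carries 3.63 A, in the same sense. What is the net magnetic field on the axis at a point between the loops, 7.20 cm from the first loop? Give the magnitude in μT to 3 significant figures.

Each loop contributes B = μ₀IR²/[2(R²+z²)^(3/2)] on the axis, with z measured from that loop.
Loop 1 (z = 0.072 m): B₁ = 1.16×10⁻⁵ T. Loop 2 (z = 0.042 m): B₂ = 1.46×10⁻⁵ T.
The fields add: B = B₁ + B₂ = 2.62×10⁻⁵ T.

B ≈ 26.2 μT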